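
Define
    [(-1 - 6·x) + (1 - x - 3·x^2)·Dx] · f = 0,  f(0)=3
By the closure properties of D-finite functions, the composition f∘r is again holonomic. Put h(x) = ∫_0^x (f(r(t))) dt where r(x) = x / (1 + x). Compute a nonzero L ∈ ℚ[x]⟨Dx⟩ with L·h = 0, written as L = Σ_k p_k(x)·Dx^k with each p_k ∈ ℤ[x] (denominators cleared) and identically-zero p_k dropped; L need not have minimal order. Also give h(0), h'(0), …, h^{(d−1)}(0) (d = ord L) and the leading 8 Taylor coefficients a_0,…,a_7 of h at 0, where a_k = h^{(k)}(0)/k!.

f: a_k = 3, 3, 12, 21, 57, 120, 291, 651, …
f∘r: x↦r, Dx↦Dx/r' in L_f ⇒ L₀.
∫: right-multiply L₀ by Dx.
L = (1 + 7·x)·Dx + (-1 - 2·x + 2·x^2 + 3·x^3)·Dx^2  (order 2).
h: a_k = 0, 3, 3/2, 3, 0, 27/5, -9/2, 108/7, …
ICs: h(0) = 0, h′(0) = 3.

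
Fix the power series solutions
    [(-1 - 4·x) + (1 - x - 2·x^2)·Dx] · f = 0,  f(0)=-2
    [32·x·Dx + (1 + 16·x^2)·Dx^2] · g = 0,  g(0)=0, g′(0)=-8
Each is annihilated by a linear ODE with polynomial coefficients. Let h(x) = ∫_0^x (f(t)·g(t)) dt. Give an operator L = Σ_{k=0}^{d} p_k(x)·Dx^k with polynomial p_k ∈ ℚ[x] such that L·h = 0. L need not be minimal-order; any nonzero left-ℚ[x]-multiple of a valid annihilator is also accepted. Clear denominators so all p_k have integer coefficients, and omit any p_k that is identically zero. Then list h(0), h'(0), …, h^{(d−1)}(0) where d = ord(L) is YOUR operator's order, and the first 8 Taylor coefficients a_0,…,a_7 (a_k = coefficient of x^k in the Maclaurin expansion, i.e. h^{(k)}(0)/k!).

f: a_k = -2, -2, -6, -10, -22, -42, -86, -170, …
g: a_k = 0, -8, 0, 128/3, 0, -2048/5, 0, 32768/7, …
Sym-product of L_f,L_g gives L₀ (≤ ord 2).
∫: right-multiply L₀ by Dx.
L = (4 + 32·x + 192·x^2)·Dx + (2 - 24·x + 64·x^2 + 192·x^3)·Dx^2 + (-1 + x - 14·x^2 + 16·x^3 + 32·x^4)·Dx^3  (order 3).
h: a_k = 0, 0, 8, 16/3, -28/3, -16/15, 616/5, 10928/105, …
ICs: h(0) = 0, h′(0) = 0, h′′(0) = 16.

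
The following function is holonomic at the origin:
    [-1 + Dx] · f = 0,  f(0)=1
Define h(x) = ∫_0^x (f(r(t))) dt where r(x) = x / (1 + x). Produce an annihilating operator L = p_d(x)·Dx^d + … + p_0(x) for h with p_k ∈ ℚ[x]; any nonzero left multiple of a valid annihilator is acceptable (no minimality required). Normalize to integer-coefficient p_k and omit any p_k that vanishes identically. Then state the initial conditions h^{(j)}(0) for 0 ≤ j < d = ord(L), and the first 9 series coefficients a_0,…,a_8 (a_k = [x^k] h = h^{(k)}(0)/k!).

f: a_k = 1, 1, 1/2, 1/6, 1/24, 1/120, 1/720, 1/5040, 1/40320, …
Change of var in L_f (x↦r) gives L₀.
Integrate: L := L₀·Dx.
L = -Dx + (1 + 2·x + x^2)·Dx^2  (order 2).
h: a_k = 0, 1, 1/2, -1/6, 1/24, 1/120, -19/720, 151/5040, -1091/40320, …
ICs: h(0) = 0, h′(0) = 1.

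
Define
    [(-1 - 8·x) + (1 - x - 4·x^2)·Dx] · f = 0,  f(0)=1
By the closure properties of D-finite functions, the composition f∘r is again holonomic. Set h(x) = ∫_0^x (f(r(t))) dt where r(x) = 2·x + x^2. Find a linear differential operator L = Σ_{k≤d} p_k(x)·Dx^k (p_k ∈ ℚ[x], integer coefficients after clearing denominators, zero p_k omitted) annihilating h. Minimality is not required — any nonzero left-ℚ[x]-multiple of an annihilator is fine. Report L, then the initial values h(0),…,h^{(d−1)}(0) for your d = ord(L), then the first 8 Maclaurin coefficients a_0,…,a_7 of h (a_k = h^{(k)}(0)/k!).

f: a_k = 1, 1, 5, 9, 29, 65, 181, 441, …
h₀=f(r): pull back L_f along r ⇒ L₀.
Integrate: L := L₀·Dx.
L = (2 + 34·x + 48·x^2 + 16·x^3)·Dx + (-1 + 2·x + 17·x^2 + 16·x^3 + 4·x^4)·Dx^2  (order 2).
h: a_k = 0, 1, 1, 7, 23, 577/5, 1531/3, 17489/7, …
ICs: h(0) = 0, h′(0) = 1.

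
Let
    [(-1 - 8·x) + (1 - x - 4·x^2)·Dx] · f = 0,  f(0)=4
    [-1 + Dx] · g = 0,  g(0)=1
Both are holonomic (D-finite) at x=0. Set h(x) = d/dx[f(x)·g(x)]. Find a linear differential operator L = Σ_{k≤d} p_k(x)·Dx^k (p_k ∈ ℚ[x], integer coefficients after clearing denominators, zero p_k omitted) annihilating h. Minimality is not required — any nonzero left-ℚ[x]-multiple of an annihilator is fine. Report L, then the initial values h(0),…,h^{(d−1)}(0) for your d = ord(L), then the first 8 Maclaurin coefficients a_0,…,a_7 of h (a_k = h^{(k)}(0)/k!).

f: a_k = 4, 4, 20, 36, 116, 260, 724, 1764, …
g: a_k = 1, 1, 1/2, 1/6, 1/24, 1/120, 1/720, 1/5040, …
Sym-product of L_f,L_g gives L₀ (≤ ord 1).
h=h₀': d/dx-closure on L₀ ⇒ L.
L = (13 + 36·x + 65·x^2 - 56·x^3 + 16·x^4) + (-2 - 5·x + 19·x^2 + 24·x^3 - 16·x^4)·Dx  (order 1).
h: a_k = 8, 52, 176, 1954/3, 5963/3, 188797/30, 831287/45, 68891713/1260, …
ICs: h(0) = 8.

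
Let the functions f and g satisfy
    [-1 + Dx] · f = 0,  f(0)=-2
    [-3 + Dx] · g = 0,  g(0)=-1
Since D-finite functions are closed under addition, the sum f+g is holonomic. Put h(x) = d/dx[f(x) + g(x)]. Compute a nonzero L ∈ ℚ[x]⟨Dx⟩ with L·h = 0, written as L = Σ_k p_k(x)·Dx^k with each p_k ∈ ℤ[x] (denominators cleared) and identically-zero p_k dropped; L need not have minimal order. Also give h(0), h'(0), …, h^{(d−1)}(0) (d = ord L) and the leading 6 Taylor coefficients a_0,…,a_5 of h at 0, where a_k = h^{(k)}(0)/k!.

f: a_k = -2, -2, -1, -1/3, -1/12, -1/60, …
g: a_k = -1, -3, -9/2, -9/2, -27/8, -81/40, …
f+g: L₀ = lclm(L_f,L_g), ord ≤ 1+1.
Differentiate: ansatz ord ≤ ord L₀ ⇒ L.
L = 3 - 4·Dx + Dx^2  (order 2).
h: a_k = -5, -11, -29/2, -83/6, -245/24, -731/120, …
ICs: h(0) = -5, h′(0) = -11.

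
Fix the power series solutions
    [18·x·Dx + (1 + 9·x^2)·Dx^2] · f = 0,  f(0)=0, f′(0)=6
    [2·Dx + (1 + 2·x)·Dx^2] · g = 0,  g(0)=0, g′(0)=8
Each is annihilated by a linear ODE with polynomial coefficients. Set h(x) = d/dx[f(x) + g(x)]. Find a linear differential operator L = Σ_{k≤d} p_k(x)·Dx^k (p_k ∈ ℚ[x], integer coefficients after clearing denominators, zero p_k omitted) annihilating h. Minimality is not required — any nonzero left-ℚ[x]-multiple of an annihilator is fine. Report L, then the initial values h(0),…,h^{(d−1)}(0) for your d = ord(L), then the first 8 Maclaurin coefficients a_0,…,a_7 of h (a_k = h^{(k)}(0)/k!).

L = (-18 - 108·x + 486·x^2 + 324·x^3) + (-13 - 36·x + 135·x^2 + 972·x^3 + 648·x^4)·Dx + (-1 + 7·x + 18·x^2 + 81·x^3 + 243·x^4 + 162·x^5)·Dx^2  (order 2).
h: a_k = 14, -16, -22, -64, 614, -256, -3862, -1024, …
ICs: h(0) = 14, h′(0) = -16.

f: a_k = 0, 6, 0, -18, 0, 486/5, 0, -4374/7, …
g: a_k = 0, 8, -8, 32/3, -16, 128/5, -128/3, 512/7, …
f+g: L₀ = lclm(L_f,L_g), ord ≤ 2+2.
Differentiate: ansatz ord ≤ ord L₀ ⇒ L.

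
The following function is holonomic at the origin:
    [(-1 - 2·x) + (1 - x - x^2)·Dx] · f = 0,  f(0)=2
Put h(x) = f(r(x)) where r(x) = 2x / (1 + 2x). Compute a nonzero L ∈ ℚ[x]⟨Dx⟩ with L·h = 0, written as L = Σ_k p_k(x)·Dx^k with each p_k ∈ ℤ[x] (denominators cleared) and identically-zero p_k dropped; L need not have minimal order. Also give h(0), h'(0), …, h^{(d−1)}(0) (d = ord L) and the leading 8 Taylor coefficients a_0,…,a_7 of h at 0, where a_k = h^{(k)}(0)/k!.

L = (2 + 12·x) + (-1 - 4·x + 8·x^3)·Dx  (order 1).
h: a_k = 2, 4, 8, 0, 32, -64, 256, -768, …
ICs: h(0) = 2.

f: a_k = 2, 2, 4, 6, 10, 16, 26, 42, …
Substitute x→r, Dx→(1/r')Dx; clear ⇒ L₀.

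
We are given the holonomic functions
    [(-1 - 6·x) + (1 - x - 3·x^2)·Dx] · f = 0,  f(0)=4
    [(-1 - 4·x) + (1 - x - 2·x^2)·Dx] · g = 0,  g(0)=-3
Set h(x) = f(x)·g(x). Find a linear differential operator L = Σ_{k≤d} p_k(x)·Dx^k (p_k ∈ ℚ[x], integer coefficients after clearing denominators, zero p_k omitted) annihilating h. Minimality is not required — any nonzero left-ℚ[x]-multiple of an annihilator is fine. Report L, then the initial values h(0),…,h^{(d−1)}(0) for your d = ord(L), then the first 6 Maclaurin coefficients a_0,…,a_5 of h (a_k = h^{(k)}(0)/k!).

f: a_k = 4, 4, 16, 28, 76, 160, …
g: a_k = -3, -3, -9, -15, -33, -63, …
L₀ := L_f ⊗_s L_g (sym. prod.), ord ≤ 1.
L = (-2 - 8·x + 15·x^2 + 24·x^3) + (1 - 2·x - 4·x^2 + 5·x^3 + 6·x^4)·Dx  (order 1).
h: a_k = -12, -24, -96, -228, -648, -1584, …
ICs: h(0) = -12.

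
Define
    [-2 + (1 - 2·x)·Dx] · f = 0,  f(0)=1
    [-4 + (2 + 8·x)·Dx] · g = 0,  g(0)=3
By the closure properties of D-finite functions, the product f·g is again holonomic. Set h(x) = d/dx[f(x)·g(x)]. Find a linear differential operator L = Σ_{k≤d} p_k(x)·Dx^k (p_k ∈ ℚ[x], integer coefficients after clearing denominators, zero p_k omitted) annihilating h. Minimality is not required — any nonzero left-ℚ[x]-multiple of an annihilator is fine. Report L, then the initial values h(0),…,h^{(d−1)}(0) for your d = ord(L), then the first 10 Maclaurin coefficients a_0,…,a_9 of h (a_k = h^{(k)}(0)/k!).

L = (3 + 24·x + 12·x^2) + (-1 - 3·x + 6·x^2 + 8·x^3)·Dx  (order 1).
h: a_k = 12, 36, 144, 264, 1080, 1080, 8064, -2160, 72360, -130920, …
ICs: h(0) = 12.

f: a_k = 1, 2, 4, 8, 16, 32, 64, 128, 256, 512, …
g: a_k = 3, 6, -6, 12, -30, 84, -252, 792, -2574, 8580, …
L₀ := L_f ⊗_s L_g (sym. prod.), ord ≤ 1.
h=h₀': d/dx-closure on L₀ ⇒ L.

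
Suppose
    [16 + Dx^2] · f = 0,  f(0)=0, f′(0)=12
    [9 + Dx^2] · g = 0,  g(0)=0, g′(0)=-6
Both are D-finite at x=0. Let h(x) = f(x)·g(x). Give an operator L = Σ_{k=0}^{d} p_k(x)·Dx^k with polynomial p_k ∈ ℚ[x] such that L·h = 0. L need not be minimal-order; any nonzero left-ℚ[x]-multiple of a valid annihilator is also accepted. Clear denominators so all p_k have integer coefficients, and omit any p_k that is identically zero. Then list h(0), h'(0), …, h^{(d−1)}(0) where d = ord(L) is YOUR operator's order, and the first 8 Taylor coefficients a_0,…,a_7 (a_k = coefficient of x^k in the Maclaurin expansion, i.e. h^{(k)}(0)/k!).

L = 49 + 50·Dx^2 + Dx^4  (order 4).
h: a_k = 0, 0, -72, 0, 300, 0, -2451/5, 0, …
ICs: h(0) = 0, h′(0) = 0, h′′(0) = -144, h′′′(0) = 0.

f: a_k = 0, 12, 0, -32, 0, 128/5, 0, -1024/105, …
g: a_k = 0, -6, 0, 9, 0, -81/20, 0, 243/280, …
h₀=f·g: eliminate ⇒ L₀, order ≤ 2·2.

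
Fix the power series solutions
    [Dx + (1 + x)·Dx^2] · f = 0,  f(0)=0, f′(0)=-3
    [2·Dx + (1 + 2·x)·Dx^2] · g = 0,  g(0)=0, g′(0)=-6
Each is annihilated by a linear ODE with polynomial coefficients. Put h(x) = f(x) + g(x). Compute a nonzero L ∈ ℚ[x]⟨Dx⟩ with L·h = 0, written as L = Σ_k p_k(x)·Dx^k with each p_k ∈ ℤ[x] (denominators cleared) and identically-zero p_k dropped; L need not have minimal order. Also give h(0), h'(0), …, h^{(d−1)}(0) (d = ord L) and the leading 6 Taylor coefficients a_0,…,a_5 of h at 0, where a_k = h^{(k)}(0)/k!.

f: a_k = 0, -3, 3/2, -1, 3/4, -3/5, …
g: a_k = 0, -6, 6, -8, 12, -96/5, …
f+g: L₀ = lclm(L_f,L_g), ord ≤ 2+2.
L = 4·Dx + (6 + 8·x)·Dx^2 + (1 + 3·x + 2·x^2)·Dx^3  (order 3).
h: a_k = 0, -9, 15/2, -9, 51/4, -99/5, …
ICs: h(0) = 0, h′(0) = -9, h′′(0) = 15.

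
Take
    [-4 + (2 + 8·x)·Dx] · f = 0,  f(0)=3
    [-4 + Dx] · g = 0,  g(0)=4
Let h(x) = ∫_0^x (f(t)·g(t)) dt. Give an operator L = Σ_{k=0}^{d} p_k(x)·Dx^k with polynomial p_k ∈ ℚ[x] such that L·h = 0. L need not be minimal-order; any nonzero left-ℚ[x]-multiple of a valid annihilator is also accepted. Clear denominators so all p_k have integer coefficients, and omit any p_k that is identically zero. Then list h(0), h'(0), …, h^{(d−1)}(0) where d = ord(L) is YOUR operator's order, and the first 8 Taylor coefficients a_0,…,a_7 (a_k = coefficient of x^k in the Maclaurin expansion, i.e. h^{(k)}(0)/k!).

f: a_k = 3, 6, -6, 12, -30, 84, -252, 792, …
g: a_k = 4, 16, 32, 128/3, 128/3, 512/15, 1024/45, 4096/315, …
f·g: L₀ = L_f ⊗_s L_g, ord ≤ 1·1.
h=∫₀ˣh₀: take L = L₀·Dx.
L = (-6 - 16·x)·Dx + (1 + 4·x)·Dx^2  (order 2).
h: a_k = 0, 12, 36, 56, 68, 264/5, 856/15, -1424/105, …
ICs: h(0) = 0, h′(0) = 12.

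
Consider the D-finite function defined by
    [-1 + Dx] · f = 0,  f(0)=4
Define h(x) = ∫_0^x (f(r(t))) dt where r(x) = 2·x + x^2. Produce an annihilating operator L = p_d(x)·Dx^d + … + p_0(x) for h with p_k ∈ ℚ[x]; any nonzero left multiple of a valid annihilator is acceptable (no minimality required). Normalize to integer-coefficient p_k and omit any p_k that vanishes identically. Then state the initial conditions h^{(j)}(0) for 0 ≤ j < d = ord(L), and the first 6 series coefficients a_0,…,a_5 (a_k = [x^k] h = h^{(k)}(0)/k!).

L = (-2 - 2·x)·Dx + Dx^2  (order 2).
h: a_k = 0, 4, 4, 4, 10/3, 38/15, …
ICs: h(0) = 0, h′(0) = 4.

f: a_k = 4, 4, 2, 2/3, 1/6, 1/30, …
Change of var in L_f (x↦r) gives L₀.
∫: right-multiply L₀ by Dx.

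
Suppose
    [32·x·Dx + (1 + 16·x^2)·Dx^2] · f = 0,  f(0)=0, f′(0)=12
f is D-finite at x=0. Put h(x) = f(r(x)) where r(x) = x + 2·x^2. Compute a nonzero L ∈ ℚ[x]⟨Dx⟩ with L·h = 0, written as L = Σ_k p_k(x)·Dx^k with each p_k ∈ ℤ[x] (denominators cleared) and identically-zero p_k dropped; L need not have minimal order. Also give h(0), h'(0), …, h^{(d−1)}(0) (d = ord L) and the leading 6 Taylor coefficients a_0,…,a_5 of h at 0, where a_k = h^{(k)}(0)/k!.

L = (-4 + 32·x + 256·x^2 + 768·x^3 + 768·x^4)·Dx + (1 + 4·x + 16·x^2 + 128·x^3 + 320·x^4 + 256·x^5)·Dx^2  (order 2).
h: a_k = 0, 12, 24, -64, -384, -768/5, …
ICs: h(0) = 0, h′(0) = 12.

f: a_k = 0, 12, 0, -64, 0, 3072/5, …
Substitute x→r, Dx→(1/r')Dx; clear ⇒ L₀.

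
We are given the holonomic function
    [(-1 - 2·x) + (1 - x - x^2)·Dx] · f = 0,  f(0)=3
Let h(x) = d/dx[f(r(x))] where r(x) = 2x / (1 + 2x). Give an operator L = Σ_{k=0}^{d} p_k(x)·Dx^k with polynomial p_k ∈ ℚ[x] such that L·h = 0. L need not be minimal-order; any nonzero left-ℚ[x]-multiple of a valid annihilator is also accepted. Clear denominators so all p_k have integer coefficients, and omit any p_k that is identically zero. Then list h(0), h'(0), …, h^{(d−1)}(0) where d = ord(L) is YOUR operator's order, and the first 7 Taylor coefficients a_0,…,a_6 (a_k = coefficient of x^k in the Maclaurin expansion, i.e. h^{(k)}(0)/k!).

L = (4 + 24·x + 96·x^2 + 96·x^3) + (-1 - 10·x - 24·x^2 + 8·x^3 + 48·x^4)·Dx  (order 1).
h: a_k = 6, 24, 0, 192, -480, 2304, -8064, …
ICs: h(0) = 6.

f: a_k = 3, 3, 6, 9, 15, 24, 39, …
Substitute x→r, Dx→(1/r')Dx; clear ⇒ L₀.
Differentiate: ansatz ord ≤ ord L₀ ⇒ L.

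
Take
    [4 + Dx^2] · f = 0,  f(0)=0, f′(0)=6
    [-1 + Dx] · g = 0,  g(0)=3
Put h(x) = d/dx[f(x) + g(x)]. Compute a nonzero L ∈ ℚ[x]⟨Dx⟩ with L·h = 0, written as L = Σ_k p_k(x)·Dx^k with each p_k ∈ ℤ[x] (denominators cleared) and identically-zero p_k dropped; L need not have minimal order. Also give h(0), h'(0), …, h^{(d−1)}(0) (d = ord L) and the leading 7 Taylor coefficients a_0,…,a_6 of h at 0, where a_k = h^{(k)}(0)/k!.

L = 4 - 4·Dx + Dx^2 - Dx^3  (order 3).
h: a_k = 9, 3, -21/2, 1/2, 33/8, 1/40, -127/240, …
ICs: h(0) = 9, h′(0) = 3, h′′(0) = -21.

f: a_k = 0, 6, 0, -4, 0, 4/5, 0, …
g: a_k = 3, 3, 3/2, 1/2, 1/8, 1/40, 1/240, …
L₀ := lclm(L_f,L_g); ord L₀ ≤ 2+1.
Derive L from L₀ (diff closure).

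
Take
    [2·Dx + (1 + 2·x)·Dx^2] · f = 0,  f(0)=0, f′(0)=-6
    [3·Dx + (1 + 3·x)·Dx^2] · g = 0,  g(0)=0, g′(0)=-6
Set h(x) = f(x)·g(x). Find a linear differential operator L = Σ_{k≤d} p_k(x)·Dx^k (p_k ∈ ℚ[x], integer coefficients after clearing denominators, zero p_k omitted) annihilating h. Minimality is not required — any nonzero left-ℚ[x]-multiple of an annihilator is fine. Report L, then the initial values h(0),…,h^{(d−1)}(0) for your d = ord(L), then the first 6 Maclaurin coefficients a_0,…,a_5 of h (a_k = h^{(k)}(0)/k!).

L = (156 + 720·x + 864·x^2)·Dx + (310 + 2244·x + 5400·x^2 + 4320·x^3)·Dx^2 + (88 + 860·x + 3132·x^2 + 5040·x^3 + 3024·x^4)·Dx^3 + (5 + 62·x + 305·x^2 + 744·x^3 + 900·x^4 + 432·x^5)·Dx^4  (order 4).
h: a_k = 0, 0, 36, -90, 210, -495, …
ICs: h(0) = 0, h′(0) = 0, h′′(0) = 72, h′′′(0) = -540.

f: a_k = 0, -6, 6, -8, 12, -96/5, …
g: a_k = 0, -6, 9, -18, 81/2, -486/5, …
f·g: L₀ = L_f ⊗_s L_g, ord ≤ 2·2.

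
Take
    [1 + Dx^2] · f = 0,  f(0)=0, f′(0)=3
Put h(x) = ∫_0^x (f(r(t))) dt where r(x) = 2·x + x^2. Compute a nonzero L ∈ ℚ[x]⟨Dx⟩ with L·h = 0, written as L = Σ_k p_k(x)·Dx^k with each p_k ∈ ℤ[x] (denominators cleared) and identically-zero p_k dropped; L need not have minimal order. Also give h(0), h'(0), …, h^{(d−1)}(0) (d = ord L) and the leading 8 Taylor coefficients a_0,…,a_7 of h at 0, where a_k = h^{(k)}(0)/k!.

f: a_k = 0, 3, 0, -1/2, 0, 1/40, 0, -1/1680, …
Change of var in L_f (x↦r) gives L₀.
Integrate: L := L₀·Dx.
L = (4 + 12·x + 12·x^2 + 4·x^3)·Dx - Dx^2 + (1 + x)·Dx^3  (order 3).
h: a_k = 0, 0, 3, 1, -1, -6/5, -11/30, 3/14, …
ICs: h(0) = 0, h′(0) = 0, h′′(0) = 6.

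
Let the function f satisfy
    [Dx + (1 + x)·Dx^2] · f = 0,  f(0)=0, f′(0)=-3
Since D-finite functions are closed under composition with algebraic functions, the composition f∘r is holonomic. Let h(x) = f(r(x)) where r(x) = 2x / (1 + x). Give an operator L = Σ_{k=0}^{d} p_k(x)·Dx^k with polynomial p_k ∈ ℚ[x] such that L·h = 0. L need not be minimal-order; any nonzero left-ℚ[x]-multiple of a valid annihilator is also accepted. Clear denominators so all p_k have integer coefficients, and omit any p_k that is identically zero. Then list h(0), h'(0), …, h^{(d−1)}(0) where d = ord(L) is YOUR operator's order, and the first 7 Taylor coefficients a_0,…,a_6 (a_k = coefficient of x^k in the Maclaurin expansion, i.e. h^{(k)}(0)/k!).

L = (4 + 6·x)·Dx + (1 + 4·x + 3·x^2)·Dx^2  (order 2).
h: a_k = 0, -6, 12, -26, 60, -726/5, 364, …
ICs: h(0) = 0, h′(0) = -6.

f: a_k = 0, -3, 3/2, -1, 3/4, -3/5, 1/2, …
Substitute x→r, Dx→(1/r')Dx; clear ⇒ L₀.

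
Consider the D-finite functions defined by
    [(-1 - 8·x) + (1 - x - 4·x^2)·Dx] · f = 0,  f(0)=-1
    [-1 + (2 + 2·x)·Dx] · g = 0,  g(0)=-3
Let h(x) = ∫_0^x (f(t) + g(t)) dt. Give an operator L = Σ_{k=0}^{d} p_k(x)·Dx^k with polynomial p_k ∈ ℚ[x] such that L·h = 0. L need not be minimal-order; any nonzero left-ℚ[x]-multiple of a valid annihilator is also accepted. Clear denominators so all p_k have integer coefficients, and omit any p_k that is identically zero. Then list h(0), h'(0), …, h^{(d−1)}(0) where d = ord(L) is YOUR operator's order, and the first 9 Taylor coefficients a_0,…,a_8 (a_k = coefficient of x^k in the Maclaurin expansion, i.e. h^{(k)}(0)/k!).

L = (-21 - 75·x - 228·x^2 - 160·x^3)·Dx + (41 + 174·x + 609·x^2 + 872·x^3 + 400·x^4)·Dx^2 + (-2 - 38·x - 30·x^2 + 198·x^3 + 352·x^4 + 160·x^5)·Dx^3  (order 3).
h: a_k = 0, -4, -5/4, -37/24, -147/64, -3697/640, -16661/1536, -185281/7168, -903267/16384, …
ICs: h(0) = 0, h′(0) = -4, h′′(0) = -5/2.

f: a_k = -1, -1, -5, -9, -29, -65, -181, -441, -1165, …
g: a_k = -3, -3/2, 3/8, -3/16, 15/128, -21/256, 63/1024, -99/2048, 1287/32768, …
L₀ := lclm(L_f,L_g); ord L₀ ≤ 1+1.
∫: right-multiply L₀ by Dx.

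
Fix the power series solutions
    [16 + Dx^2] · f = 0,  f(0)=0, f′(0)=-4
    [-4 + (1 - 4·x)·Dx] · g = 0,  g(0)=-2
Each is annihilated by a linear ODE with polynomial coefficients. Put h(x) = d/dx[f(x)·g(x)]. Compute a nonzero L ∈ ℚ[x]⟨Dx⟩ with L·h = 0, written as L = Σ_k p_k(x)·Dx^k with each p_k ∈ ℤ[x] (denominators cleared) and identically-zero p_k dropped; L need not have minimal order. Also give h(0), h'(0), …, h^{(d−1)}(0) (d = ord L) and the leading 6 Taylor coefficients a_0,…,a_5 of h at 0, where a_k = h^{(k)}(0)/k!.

L = (-16 - 128·x + 256·x^2) + (-8 + 32·x)·Dx + (1 - 8·x + 16·x^2)·Dx^2  (order 2).
h: a_k = 8, 64, 320, 5120/3, 25856/3, 206848/5, …
ICs: h(0) = 8, h′(0) = 64.

f: a_k = 0, -4, 0, 32/3, 0, -128/15, …
g: a_k = -2, -8, -32, -128, -512, -2048, …
Sym-product of L_f,L_g gives L₀ (≤ ord 2).
h₀' ⇒ L via d/dx closure of L₀.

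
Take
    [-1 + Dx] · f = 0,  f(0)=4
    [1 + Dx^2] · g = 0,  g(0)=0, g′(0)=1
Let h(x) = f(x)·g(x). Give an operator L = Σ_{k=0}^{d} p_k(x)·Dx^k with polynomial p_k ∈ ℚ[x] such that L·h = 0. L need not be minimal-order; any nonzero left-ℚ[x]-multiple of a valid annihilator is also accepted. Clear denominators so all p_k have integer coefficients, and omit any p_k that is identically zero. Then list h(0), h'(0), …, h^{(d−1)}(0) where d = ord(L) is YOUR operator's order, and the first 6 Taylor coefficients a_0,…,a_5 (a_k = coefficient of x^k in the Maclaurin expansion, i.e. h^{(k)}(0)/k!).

L = 2 - 2·Dx + Dx^2  (order 2).
h: a_k = 0, 4, 4, 4/3, 0, -2/15, …
ICs: h(0) = 0, h′(0) = 4.

f: a_k = 4, 4, 2, 2/3, 1/6, 1/30, …
g: a_k = 0, 1, 0, -1/6, 0, 1/120, …
L₀ := L_f ⊗_s L_g (sym. prod.), ord ≤ 2.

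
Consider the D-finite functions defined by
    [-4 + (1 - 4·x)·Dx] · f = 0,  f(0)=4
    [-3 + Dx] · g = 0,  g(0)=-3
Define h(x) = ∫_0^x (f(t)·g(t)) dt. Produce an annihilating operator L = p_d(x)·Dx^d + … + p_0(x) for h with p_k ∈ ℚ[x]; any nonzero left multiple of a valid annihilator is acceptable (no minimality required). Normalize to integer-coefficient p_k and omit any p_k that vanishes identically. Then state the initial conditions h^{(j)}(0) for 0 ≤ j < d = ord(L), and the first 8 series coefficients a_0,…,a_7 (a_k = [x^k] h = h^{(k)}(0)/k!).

f: a_k = 4, 16, 64, 256, 1024, 4096, 16384, 65536, …
g: a_k = -3, -9, -27/2, -27/2, -81/8, -243/40, -243/80, -729/560, …
L₀ := L_f ⊗_s L_g (sym. prod.), ord ≤ 1.
Integrate: L := L₀·Dx.
L = (7 - 12·x)·Dx + (-1 + 4·x)·Dx^2  (order 2).
h: a_k = 0, -12, -42, -130, -807/2, -12993/10, -86701/20, -2081067/140, …
ICs: h(0) = 0, h′(0) = -12.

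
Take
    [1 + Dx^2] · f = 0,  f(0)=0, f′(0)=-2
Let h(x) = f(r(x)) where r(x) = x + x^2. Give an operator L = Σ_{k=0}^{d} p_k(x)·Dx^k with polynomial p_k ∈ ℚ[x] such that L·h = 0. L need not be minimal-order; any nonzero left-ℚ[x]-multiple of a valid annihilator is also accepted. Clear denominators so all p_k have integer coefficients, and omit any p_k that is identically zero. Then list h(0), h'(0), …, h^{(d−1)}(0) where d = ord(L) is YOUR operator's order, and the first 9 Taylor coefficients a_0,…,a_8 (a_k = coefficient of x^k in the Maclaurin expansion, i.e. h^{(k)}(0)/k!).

L = (1 + 6·x + 12·x^2 + 8·x^3) - 2·Dx + (1 + 2·x)·Dx^2  (order 2).
h: a_k = 0, -2, -2, 1/3, 1, 59/60, 1/4, -419/2520, -59/360, …
ICs: h(0) = 0, h′(0) = -2.

f: a_k = 0, -2, 0, 1/3, 0, -1/60, 0, 1/2520, 0, …
Substitute x→r, Dx→(1/r')Dx; clear ⇒ L₀.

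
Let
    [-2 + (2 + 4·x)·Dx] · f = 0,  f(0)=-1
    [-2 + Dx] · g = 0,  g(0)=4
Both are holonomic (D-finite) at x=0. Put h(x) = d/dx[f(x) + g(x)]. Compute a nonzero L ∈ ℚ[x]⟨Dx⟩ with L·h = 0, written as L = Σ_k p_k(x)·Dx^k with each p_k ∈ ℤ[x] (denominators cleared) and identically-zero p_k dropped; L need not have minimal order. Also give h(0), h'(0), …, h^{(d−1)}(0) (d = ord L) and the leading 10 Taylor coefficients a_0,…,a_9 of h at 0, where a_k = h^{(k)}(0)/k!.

f: a_k = -1, -1, 1/2, -1/2, 5/8, -7/8, 21/16, -33/16, 429/128, -715/128, …
g: a_k = 4, 8, 8, 16/3, 8/3, 16/15, 16/45, 32/315, 8/315, 16/2835, …
h₀=f+g: left-lcm gives L₀, ord ≤ 2.
Differentiate: ansatz ord ≤ ord L₀ ⇒ L.
L = (-10 - 8·x) + (-1 - 16·x - 16·x^2)·Dx + (3 + 10·x + 8·x^2)·Dx^2  (order 2).
h: a_k = 7, 17, 29/2, 79/6, 23/24, 1201/120, -9883/720, 136159/5040, -2024977/40320, 34463521/362880, …
ICs: h(0) = 7, h′(0) = 17.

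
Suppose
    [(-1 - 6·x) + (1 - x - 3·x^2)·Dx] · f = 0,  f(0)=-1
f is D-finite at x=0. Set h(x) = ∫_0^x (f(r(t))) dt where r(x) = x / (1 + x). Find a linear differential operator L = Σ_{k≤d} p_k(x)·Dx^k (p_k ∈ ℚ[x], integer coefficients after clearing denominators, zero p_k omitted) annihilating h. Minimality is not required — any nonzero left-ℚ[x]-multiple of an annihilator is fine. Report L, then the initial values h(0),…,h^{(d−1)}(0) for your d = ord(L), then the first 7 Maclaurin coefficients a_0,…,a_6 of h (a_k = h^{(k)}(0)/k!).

L = (1 + 7·x)·Dx + (-1 - 2·x + 2·x^2 + 3·x^3)·Dx^2  (order 2).
h: a_k = 0, -1, -1/2, -1, 0, -9/5, 3/2, …
ICs: h(0) = 0, h′(0) = -1.

f: a_k = -1, -1, -4, -7, -19, -40, -97, …
f∘r: x↦r, Dx↦Dx/r' in L_f ⇒ L₀.
h=∫h₀ ⇒ L = L₀·Dx.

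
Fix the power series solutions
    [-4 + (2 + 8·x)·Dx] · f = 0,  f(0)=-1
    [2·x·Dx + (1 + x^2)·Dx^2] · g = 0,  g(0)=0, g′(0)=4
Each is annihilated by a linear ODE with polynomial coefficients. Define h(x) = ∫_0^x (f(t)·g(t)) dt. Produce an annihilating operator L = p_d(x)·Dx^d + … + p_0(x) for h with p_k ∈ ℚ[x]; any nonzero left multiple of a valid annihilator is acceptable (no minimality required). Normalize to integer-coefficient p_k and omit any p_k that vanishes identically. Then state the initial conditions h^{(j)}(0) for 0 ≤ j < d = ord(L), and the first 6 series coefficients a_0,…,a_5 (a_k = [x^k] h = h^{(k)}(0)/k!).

f: a_k = -1, -2, 2, -4, 10, -28, …
g: a_k = 0, 4, 0, -4/3, 0, 4/5, …
h₀=f·g: eliminate ⇒ L₀, order ≤ 1·2.
∫: right-multiply L₀ by Dx.
L = (12 - 4·x - 4·x^2)·Dx + (-4 - 14·x + 12·x^2 + 16·x^3)·Dx^2 + (1 + 8·x + 17·x^2 + 8·x^3 + 16·x^4)·Dx^3  (order 3).
h: a_k = 0, 0, -2, -8/3, 7/3, -8/3, …
ICs: h(0) = 0, h′(0) = 0, h′′(0) = -4.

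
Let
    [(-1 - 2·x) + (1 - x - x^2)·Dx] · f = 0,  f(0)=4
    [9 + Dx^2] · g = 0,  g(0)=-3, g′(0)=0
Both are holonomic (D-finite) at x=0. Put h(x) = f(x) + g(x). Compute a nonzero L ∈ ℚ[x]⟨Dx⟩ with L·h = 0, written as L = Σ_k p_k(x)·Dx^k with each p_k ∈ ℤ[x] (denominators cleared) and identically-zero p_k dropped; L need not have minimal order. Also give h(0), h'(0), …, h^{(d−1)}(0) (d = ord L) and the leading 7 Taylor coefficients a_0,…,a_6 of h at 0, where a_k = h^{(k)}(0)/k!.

f: a_k = 4, 4, 8, 12, 20, 32, 52, …
g: a_k = -3, 0, 27/2, 0, -81/8, 0, 243/80, …
Sum ⇒ L₀ = lclm(L_f,L_g) in ℚ(x)⟨Dx⟩.
L = (243 + 432·x - 81·x^2 + 216·x^3 + 405·x^4 + 162·x^5) + (-117 + 225·x + 36·x^2 - 297·x^3 + 54·x^4 + 243·x^5 + 81·x^6)·Dx + (27 + 48·x - 9·x^2 + 24·x^3 + 45·x^4 + 18·x^5)·Dx^2 + (-13 + 25·x + 4·x^2 - 33·x^3 + 6·x^4 + 27·x^5 + 9·x^6)·Dx^3  (order 3).
h: a_k = 1, 4, 43/2, 12, 79/8, 32, 4403/80, …
ICs: h(0) = 1, h′(0) = 4, h′′(0) = 43.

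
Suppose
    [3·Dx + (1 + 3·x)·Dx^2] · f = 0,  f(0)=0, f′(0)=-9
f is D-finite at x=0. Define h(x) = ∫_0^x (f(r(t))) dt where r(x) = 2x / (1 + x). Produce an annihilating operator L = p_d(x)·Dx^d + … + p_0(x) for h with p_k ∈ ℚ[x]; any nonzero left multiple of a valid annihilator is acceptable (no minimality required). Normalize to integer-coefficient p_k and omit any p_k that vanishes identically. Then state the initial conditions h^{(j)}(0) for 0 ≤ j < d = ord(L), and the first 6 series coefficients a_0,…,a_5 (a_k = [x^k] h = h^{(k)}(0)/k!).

L = (8 + 14·x)·Dx^2 + (1 + 8·x + 7·x^2)·Dx^3  (order 3).
h: a_k = 0, 0, -9, 24, -171/2, 360, …
ICs: h(0) = 0, h′(0) = 0, h′′(0) = -18.

f: a_k = 0, -9, 27/2, -27, 243/4, -729/5, …
Substitute x→r, Dx→(1/r')Dx; clear ⇒ L₀.
∫: right-multiply L₀ by Dx.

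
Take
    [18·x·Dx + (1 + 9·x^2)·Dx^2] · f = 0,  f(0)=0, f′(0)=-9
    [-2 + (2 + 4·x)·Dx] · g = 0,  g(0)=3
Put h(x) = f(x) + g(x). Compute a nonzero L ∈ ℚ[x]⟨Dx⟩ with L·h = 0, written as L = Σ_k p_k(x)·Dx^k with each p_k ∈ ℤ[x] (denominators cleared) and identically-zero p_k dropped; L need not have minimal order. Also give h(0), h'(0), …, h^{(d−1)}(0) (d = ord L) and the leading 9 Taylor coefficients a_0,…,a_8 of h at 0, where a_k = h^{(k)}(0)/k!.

f: a_k = 0, -9, 0, 27, 0, -729/5, 0, 6561/7, 0, …
g: a_k = 3, 3, -3/2, 3/2, -15/8, 21/8, -63/16, 99/16, -1287/128, …
Weyl lclm of L_f,L_g ⇒ L₀ (ord ≤ 3).
L = (-36 - 180·x + 972·x^2 + 972·x^3)·Dx + (-42 - 144·x + 720·x^2 + 3888·x^3 + 3402·x^4)·Dx^2 + (-2 + 32·x + 108·x^2 + 396·x^3 + 1134·x^4 + 972·x^5)·Dx^3  (order 3).
h: a_k = 3, -6, -3/2, 57/2, -15/8, -5727/40, -63/16, 105669/112, -1287/128, …
ICs: h(0) = 3, h′(0) = -6, h′′(0) = -3.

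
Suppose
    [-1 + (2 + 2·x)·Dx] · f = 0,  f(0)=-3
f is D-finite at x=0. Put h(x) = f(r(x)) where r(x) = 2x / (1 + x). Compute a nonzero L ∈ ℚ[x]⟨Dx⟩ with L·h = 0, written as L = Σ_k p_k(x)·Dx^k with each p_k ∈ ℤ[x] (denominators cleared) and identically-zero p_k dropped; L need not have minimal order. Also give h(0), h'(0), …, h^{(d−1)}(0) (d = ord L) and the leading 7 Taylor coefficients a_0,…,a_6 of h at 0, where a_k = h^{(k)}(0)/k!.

f: a_k = -3, -3/2, 3/8, -3/16, 15/128, -21/256, 63/1024, …
Change of var in L_f (x↦r) gives L₀.
L = -1 + (1 + 4·x + 3·x^2)·Dx  (order 1).
h: a_k = -3, -3, 9/2, -15/2, 111/8, -225/8, 981/16, …
ICs: h(0) = -3.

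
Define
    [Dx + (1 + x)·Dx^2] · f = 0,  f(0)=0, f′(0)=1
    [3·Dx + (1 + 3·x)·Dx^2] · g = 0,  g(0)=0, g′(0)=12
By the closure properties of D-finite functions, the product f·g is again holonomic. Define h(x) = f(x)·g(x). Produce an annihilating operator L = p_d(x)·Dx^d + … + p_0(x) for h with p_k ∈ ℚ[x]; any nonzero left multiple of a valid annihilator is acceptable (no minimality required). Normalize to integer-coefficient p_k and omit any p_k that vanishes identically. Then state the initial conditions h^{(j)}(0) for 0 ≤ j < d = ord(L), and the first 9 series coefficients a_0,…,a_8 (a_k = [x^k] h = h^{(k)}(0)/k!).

f: a_k = 0, 1, -1/2, 1/3, -1/4, 1/5, -1/6, 1/7, -1/8, …
g: a_k = 0, 12, -18, 36, -81, 972/5, -486, 8748/7, -6561/2, …
Sym-product of L_f,L_g gives L₀ (≤ ord 4).
L = (30 + 72·x + 54·x^2)·Dx + (76 + 354·x + 540·x^2 + 270·x^3)·Dx^2 + (29 + 200·x + 486·x^2 + 504·x^3 + 189·x^4)·Dx^3 + (2 + 19·x + 68·x^2 + 114·x^3 + 90·x^4 + 27·x^5)·Dx^4  (order 4).
h: a_k = 0, 0, 12, -24, 49, -108, 1269/5, -3124/5, 44511/28, …
ICs: h(0) = 0, h′(0) = 0, h′′(0) = 24, h′′′(0) = -144.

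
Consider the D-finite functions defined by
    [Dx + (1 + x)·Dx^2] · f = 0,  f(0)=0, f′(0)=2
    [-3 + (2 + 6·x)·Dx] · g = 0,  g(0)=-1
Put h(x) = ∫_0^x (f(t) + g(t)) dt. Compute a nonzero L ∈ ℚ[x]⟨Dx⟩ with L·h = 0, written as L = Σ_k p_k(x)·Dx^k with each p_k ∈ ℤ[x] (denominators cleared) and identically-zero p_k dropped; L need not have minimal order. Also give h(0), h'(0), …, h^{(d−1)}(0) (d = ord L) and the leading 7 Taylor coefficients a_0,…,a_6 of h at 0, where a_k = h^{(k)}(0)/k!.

f: a_k = 0, 2, -1, 2/3, -1/2, 2/5, -1/3, …
g: a_k = -1, -3/2, 9/8, -27/16, 405/128, -1701/256, 15309/1024, …
Sum ⇒ L₀ = lclm(L_f,L_g) in ℚ(x)⟨Dx⟩.
h=∫₀ˣh₀: take L = L₀·Dx.
L = (-15 + 9·x)·Dx^2 + (-19 - 6·x + 45·x^2)·Dx^3 + (-2 - 2·x + 18·x^2 + 18·x^3)·Dx^4  (order 4).
h: a_k = 0, -1, 1/4, 1/24, -49/192, 341/640, -7993/7680, …
ICs: h(0) = 0, h′(0) = -1, h′′(0) = 1/2, h′′′(0) = 1/4.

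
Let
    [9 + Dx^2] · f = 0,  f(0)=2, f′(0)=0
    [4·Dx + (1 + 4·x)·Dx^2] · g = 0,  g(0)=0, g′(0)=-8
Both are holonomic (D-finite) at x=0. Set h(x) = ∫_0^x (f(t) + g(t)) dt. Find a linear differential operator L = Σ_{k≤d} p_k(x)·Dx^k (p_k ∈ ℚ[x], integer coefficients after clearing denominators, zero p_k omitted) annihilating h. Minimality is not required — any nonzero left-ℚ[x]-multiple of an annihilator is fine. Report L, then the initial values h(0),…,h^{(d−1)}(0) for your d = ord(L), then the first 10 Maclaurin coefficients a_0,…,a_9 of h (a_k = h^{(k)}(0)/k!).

L = (3780 + 2592·x + 5184·x^2)·Dx^2 + (369 + 2124·x + 3888·x^2 + 5184·x^3)·Dx^3 + (420 + 288·x + 576·x^2)·Dx^4 + (41 + 236·x + 432·x^2 + 576·x^3)·Dx^5  (order 5).
h: a_k = 0, 2, -4, 7/3, -32/3, 539/20, -1024/15, 23371/120, -4096/7, 36700889/20160, …
ICs: h(0) = 0, h′(0) = 2, h′′(0) = -8, h′′′(0) = 14, h′′′′(0) = -256.

f: a_k = 2, 0, -9, 0, 27/4, 0, -81/40, 0, 729/2240, 0, …
g: a_k = 0, -8, 16, -128/3, 128, -2048/5, 4096/3, -32768/7, 16384, -524288/9, …
f+g: L₀ = lclm(L_f,L_g), ord ≤ 2+2.
∫: right-multiply L₀ by Dx.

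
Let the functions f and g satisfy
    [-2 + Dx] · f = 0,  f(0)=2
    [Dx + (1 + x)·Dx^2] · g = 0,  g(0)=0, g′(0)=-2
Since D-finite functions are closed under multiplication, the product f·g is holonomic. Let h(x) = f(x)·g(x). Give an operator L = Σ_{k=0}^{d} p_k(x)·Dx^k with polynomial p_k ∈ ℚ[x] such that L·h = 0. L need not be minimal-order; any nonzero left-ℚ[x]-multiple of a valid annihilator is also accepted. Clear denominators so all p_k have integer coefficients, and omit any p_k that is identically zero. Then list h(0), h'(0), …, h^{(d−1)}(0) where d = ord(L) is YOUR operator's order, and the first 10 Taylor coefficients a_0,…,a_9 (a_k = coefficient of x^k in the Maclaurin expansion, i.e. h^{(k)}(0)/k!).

f: a_k = 2, 4, 4, 8/3, 4/3, 8/15, 8/45, 16/315, 4/315, 8/2835, …
g: a_k = 0, -2, 1, -2/3, 1/2, -2/5, 1/3, -2/7, 1/4, -2/9, …
h₀=f·g: eliminate ⇒ L₀, order ≤ 1·2.
L = (2 + 4·x) + (-3 - 4·x)·Dx + (1 + x)·Dx^2  (order 2).
h: a_k = 0, -4, -6, -16/3, -3, -22/15, -4/9, -68/315, 1/90, -11/189, …
ICs: h(0) = 0, h′(0) = -4.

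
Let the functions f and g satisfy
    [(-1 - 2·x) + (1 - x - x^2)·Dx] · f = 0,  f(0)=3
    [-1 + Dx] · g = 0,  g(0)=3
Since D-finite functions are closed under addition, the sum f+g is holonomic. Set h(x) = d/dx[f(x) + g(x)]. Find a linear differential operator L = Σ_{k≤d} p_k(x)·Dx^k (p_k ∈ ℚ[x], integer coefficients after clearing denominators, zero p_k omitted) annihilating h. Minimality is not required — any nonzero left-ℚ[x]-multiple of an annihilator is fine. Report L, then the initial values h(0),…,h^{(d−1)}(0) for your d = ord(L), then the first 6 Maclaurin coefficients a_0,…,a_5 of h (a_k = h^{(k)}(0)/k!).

f: a_k = 3, 3, 6, 9, 15, 24, …
g: a_k = 3, 3, 3/2, 1/2, 1/8, 1/40, …
Sum ⇒ L₀ = lclm(L_f,L_g) in ℚ(x)⟨Dx⟩.
h=h₀': d/dx-closure on L₀ ⇒ L.
L = (14 + 46·x + 40·x^2 + 36·x^3 + 6·x^4) + (-17 - 48·x - 41·x^2 - 24·x^3 + 5·x^4 + 2·x^5)·Dx + (3 + 2·x + x^2 - 12·x^3 - 11·x^4 - 2·x^5)·Dx^2  (order 2).
h: a_k = 6, 15, 57/2, 121/2, 961/8, 9361/40, …
ICs: h(0) = 6, h′(0) = 15.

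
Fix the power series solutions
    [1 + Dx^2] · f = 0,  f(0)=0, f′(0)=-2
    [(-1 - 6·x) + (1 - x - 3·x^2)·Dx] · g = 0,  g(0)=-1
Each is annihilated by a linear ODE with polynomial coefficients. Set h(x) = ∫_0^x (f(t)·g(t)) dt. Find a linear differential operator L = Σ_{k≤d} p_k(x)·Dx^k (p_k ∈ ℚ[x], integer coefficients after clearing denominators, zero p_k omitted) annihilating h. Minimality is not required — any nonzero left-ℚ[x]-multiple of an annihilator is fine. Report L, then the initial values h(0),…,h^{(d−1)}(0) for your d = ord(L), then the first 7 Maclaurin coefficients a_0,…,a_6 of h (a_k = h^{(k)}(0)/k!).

L = (5 + x + 3·x^2)·Dx + (2 + 12·x)·Dx^2 + (-1 + x + 3·x^2)·Dx^3  (order 3).
h: a_k = 0, 0, 1, 2/3, 23/12, 41/15, 2201/360, …
ICs: h(0) = 0, h′(0) = 0, h′′(0) = 2.

f: a_k = 0, -2, 0, 1/3, 0, -1/60, 0, …
g: a_k = -1, -1, -4, -7, -19, -40, -97, …
Product ⇒ symmetric product L₀, ord ≤ 2.
h=∫h₀ ⇒ L = L₀·Dx.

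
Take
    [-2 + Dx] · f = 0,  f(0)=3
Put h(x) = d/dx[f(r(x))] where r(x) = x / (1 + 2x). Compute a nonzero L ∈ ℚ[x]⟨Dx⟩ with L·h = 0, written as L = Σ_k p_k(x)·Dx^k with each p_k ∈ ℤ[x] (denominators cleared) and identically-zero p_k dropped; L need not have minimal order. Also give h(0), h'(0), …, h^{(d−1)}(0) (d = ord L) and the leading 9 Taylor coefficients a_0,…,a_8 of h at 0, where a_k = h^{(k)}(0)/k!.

L = (-2 - 8·x) + (-1 - 4·x - 4·x^2)·Dx  (order 1).
h: a_k = 6, -12, 12, 8, -76, 1208/5, -8728/15, 125456/105, -226076/105, …
ICs: h(0) = 6.

f: a_k = 3, 6, 6, 4, 2, 4/5, 4/15, 8/105, 2/105, …
Change of var in L_f (x↦r) gives L₀.
Differentiate: ansatz ord ≤ ord L₀ ⇒ L.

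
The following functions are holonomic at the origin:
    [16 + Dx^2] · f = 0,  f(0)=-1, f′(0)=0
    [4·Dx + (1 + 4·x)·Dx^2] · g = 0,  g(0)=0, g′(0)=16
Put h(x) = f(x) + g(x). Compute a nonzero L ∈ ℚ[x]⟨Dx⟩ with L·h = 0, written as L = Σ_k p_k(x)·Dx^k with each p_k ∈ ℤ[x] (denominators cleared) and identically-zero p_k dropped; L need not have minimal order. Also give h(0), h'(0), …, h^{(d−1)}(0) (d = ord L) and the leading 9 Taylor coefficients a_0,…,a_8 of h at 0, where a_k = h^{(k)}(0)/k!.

f: a_k = -1, 0, 8, 0, -32/3, 0, 256/45, 0, -512/315, …
g: a_k = 0, 16, -32, 256/3, -256, 4096/5, -8192/3, 65536/7, -32768, …
Weyl lclm of L_f,L_g ⇒ L₀ (ord ≤ 4).
L = (448 + 512·x + 1024·x^2)·Dx + (48 + 320·x + 768·x^2 + 1024·x^3)·Dx^2 + (28 + 32·x + 64·x^2)·Dx^3 + (3 + 20·x + 48·x^2 + 64·x^3)·Dx^4  (order 4).
h: a_k = -1, 16, -24, 256/3, -800/3, 4096/5, -122624/45, 65536/7, -10322432/315, …
ICs: h(0) = -1, h′(0) = 16, h′′(0) = -48, h′′′(0) = 512.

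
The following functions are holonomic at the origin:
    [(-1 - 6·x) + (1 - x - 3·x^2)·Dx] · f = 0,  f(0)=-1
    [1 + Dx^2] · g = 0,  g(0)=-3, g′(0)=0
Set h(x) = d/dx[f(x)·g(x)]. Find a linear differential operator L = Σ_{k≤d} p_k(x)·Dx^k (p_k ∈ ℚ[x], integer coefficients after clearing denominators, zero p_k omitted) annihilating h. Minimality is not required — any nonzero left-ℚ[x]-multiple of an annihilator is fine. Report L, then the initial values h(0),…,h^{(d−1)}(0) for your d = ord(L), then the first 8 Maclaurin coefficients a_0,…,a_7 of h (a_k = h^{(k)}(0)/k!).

L = (83 - 2·x - 5·x^2 + 6·x^3 + 9·x^4) + (16 + 98·x + 18·x^2 + 36·x^3)·Dx + (-5 + 4·x + 13·x^2 + 6·x^3 + 9·x^4)·Dx^2  (order 2).
h: a_k = 3, 21, 117/2, 409/2, 4385/8, 63119/40, 994343/240, 18558737/1680, …
ICs: h(0) = 3, h′(0) = 21.

f: a_k = -1, -1, -4, -7, -19, -40, -97, -217, …
g: a_k = -3, 0, 3/2, 0, -1/8, 0, 1/240, 0, …
f·g: L₀ = L_f ⊗_s L_g, ord ≤ 1·2.
Differentiate: ansatz ord ≤ ord L₀ ⇒ L.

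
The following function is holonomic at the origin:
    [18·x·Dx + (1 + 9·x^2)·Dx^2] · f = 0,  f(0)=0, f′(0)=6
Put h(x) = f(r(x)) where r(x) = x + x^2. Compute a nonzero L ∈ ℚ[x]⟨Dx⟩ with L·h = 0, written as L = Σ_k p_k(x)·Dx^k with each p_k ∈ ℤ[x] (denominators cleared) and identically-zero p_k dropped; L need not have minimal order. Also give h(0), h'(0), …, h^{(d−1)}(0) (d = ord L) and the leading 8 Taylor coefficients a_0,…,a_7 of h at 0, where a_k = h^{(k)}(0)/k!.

L = (-2 + 18·x + 72·x^2 + 108·x^3 + 54·x^4)·Dx + (1 + 2·x + 9·x^2 + 36·x^3 + 45·x^4 + 18·x^5)·Dx^2  (order 2).
h: a_k = 0, 6, 6, -18, -54, 216/5, 468, 2430/7, …
ICs: h(0) = 0, h′(0) = 6.

f: a_k = 0, 6, 0, -18, 0, 486/5, 0, -4374/7, …
Substitute x→r, Dx→(1/r')Dx; clear ⇒ L₀.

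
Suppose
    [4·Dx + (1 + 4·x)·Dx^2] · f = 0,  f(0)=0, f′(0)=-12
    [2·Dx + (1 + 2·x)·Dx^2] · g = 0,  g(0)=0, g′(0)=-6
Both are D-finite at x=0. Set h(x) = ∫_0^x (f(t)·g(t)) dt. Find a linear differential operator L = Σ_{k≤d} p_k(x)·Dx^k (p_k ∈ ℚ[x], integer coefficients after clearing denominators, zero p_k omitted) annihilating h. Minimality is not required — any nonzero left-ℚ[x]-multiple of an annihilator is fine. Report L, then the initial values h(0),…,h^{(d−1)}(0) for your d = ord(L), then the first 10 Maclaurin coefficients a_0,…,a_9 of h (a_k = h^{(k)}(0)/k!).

f: a_k = 0, -12, 24, -64, 192, -3072/5, 2048, -49152/7, 24576, -262144/3, …
g: a_k = 0, -6, 6, -8, 12, -96/5, 32, -384/7, 96, -512/3, …
L₀ := L_f ⊗_s L_g (sym. prod.), ord ≤ 4.
∫: right-multiply L₀ by Dx.
L = (160 + 768·x + 1024·x^2)·Dx^2 + (264 + 2144·x + 5760·x^2 + 5120·x^3)·Dx^3 + (64 + 720·x + 2976·x^2 + 5376·x^3 + 3584·x^4)·Dx^4 + (3 + 44·x + 252·x^2 + 704·x^3 + 960·x^4 + 512·x^5)·Dx^5  (order 5).
h: a_k = 0, 0, 0, 24, -54, 624/5, -312, 4192/5, -11952/5, 150016/21, …
ICs: h(0) = 0, h′(0) = 0, h′′(0) = 0, h′′′(0) = 144, h′′′′(0) = -1296.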